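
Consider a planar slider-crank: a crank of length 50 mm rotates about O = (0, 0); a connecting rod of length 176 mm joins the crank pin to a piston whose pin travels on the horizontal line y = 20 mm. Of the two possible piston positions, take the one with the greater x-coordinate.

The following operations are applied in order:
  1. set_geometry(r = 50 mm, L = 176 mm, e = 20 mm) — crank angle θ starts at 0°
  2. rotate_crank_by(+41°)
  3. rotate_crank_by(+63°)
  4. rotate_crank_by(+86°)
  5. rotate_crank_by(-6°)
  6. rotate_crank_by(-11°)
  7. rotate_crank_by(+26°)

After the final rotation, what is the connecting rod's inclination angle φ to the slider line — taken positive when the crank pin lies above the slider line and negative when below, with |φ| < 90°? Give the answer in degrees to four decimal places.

-11.8955

set_geometry: r = 50 mm, L = 176 mm, e = 20 mm; θ ← 0°
rotate_crank_by(+41°): θ ← 0° +41° = 41°
rotate_crank_by(+63°): θ ← 41° +63° = 104°
rotate_crank_by(+86°): θ ← 104° +86° = 190°
rotate_crank_by(-6°): θ ← 190° -6° = 184°
rotate_crank_by(-11°): θ ← 184° -11° = 173°
rotate_crank_by(+26°): θ ← 173° +26° = 199°
crank pin P = (r cos θ, r sin θ) = (-47.275929, -16.278408)
h = r sin θ − e = -16.278408 − 20 = -36.278408
sin φ = h / L = -36.278408 / 176 = -0.20612732
φ = arcsin(-0.20612732) = -11.895499°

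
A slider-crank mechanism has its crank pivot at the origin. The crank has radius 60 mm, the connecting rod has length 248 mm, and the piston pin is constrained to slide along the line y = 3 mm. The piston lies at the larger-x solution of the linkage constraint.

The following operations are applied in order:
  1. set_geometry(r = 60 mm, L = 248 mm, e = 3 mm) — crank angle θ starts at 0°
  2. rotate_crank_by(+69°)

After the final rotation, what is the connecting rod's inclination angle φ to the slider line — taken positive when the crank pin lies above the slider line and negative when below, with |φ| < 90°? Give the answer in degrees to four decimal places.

set_geometry: r = 60 mm, L = 248 mm, e = 3 mm; θ ← 0°
rotate_crank_by(+69°): θ ← 0° +69° = 69°
crank pin P = (r cos θ, r sin θ) = (21.502077, 56.014826)
h = r sin θ − e = 56.014826 − 3 = 53.014826
sin φ = h / L = 53.014826 / 248 = 0.21376946
φ = arcsin(0.21376946) = 12.343344°

12.3433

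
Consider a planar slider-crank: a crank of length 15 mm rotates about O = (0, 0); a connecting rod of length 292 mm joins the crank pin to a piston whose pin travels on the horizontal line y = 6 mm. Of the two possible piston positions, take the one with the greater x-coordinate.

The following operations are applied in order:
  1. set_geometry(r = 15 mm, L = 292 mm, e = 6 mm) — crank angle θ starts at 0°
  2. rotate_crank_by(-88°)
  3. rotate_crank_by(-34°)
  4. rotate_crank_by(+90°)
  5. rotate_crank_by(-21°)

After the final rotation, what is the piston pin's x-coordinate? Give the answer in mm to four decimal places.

set_geometry: r = 15 mm, L = 292 mm, e = 6 mm; θ ← 0°
rotate_crank_by(-88°): θ ← 0° -88° = -88°
rotate_crank_by(-34°): θ ← -88° -34° = -122°
rotate_crank_by(+90°): θ ← -122° +90° = -32°
rotate_crank_by(-21°): θ ← -32° -21° = -53°
crank pin P = (r cos θ, r sin θ) = (9.027225, -11.979533)
h = r sin θ − e = -11.979533 − 6 = -17.979533
x = r cos θ + √(L² − h²) = 9.027225 + √(85264.0 − 323.2636) = 9.027225 + 291.445941 = 300.473166

300.4732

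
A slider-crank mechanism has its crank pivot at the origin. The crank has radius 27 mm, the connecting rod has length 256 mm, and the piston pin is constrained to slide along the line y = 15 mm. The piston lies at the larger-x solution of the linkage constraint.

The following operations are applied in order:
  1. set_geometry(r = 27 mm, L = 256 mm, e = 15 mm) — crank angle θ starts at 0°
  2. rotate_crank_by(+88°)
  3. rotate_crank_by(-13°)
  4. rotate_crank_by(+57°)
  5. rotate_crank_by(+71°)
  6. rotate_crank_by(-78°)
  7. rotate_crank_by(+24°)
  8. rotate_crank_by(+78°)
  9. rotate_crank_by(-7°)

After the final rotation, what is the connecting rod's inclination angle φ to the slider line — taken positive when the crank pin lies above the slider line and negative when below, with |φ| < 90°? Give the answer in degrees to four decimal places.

set_geometry: r = 27 mm, L = 256 mm, e = 15 mm; θ ← 0°
rotate_crank_by(+88°): θ ← 0° +88° = 88°
rotate_crank_by(-13°): θ ← 88° -13° = 75°
rotate_crank_by(+57°): θ ← 75° +57° = 132°
rotate_crank_by(+71°): θ ← 132° +71° = 203°
rotate_crank_by(-78°): θ ← 203° -78° = 125°
rotate_crank_by(+24°): θ ← 125° +24° = 149°
rotate_crank_by(+78°): θ ← 149° +78° = 227°
rotate_crank_by(-7°): θ ← 227° -7° = 220°
crank pin P = (r cos θ, r sin θ) = (-20.683200, -17.355265)
h = r sin θ − e = -17.355265 − 15 = -32.355265
sin φ = h / L = -32.355265 / 256 = -0.12638776
φ = arcsin(-0.12638776) = -7.260904°

-7.2609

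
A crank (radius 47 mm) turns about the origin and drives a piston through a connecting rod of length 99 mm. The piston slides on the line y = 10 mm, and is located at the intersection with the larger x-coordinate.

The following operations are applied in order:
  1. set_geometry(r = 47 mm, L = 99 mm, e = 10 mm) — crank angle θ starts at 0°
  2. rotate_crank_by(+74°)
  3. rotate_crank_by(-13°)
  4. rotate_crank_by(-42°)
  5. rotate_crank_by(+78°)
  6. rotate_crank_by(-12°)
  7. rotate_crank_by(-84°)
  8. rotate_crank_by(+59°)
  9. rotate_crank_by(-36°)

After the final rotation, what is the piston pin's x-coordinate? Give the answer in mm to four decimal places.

141.5160

set_geometry: r = 47 mm, L = 99 mm, e = 10 mm; θ ← 0°
rotate_crank_by(+74°): θ ← 0° +74° = 74°
rotate_crank_by(-13°): θ ← 74° -13° = 61°
rotate_crank_by(-42°): θ ← 61° -42° = 19°
rotate_crank_by(+78°): θ ← 19° +78° = 97°
rotate_crank_by(-12°): θ ← 97° -12° = 85°
rotate_crank_by(-84°): θ ← 85° -84° = 1°
rotate_crank_by(+59°): θ ← 1° +59° = 60°
rotate_crank_by(-36°): θ ← 60° -36° = 24°
crank pin P = (r cos θ, r sin θ) = (42.936637, 19.116622)
h = r sin θ − e = 19.116622 − 10 = 9.116622
x = r cos θ + √(L² − h²) = 42.936637 + √(9801.0 − 83.1128) = 42.936637 + 98.579345 = 141.515981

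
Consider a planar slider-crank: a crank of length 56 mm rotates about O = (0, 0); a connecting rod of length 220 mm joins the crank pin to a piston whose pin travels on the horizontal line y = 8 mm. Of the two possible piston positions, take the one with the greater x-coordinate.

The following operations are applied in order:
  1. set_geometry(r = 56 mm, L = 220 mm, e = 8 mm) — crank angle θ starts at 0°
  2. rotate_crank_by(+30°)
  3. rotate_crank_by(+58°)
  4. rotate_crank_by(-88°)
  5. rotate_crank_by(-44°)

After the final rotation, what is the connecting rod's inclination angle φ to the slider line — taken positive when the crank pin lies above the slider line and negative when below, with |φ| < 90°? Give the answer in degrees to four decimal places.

-12.3091

set_geometry: r = 56 mm, L = 220 mm, e = 8 mm; θ ← 0°
rotate_crank_by(+30°): θ ← 0° +30° = 30°
rotate_crank_by(+58°): θ ← 30° +58° = 88°
rotate_crank_by(-88°): θ ← 88° -88° = 0°
rotate_crank_by(-44°): θ ← 0° -44° = -44°
crank pin P = (r cos θ, r sin θ) = (40.283029, -38.900869)
h = r sin θ − e = -38.900869 − 8 = -46.900869
sin φ = h / L = -46.900869 / 220 = -0.21318577
φ = arcsin(-0.21318577) = -12.309112°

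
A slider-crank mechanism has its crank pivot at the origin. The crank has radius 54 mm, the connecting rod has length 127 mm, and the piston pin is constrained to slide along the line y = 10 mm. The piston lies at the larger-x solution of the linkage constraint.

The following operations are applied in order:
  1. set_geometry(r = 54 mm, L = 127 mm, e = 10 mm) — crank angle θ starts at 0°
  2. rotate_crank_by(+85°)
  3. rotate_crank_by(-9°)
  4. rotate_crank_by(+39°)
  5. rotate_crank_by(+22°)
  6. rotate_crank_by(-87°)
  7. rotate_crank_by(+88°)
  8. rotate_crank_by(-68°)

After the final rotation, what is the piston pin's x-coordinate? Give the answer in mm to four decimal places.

set_geometry: r = 54 mm, L = 127 mm, e = 10 mm; θ ← 0°
rotate_crank_by(+85°): θ ← 0° +85° = 85°
rotate_crank_by(-9°): θ ← 85° -9° = 76°
rotate_crank_by(+39°): θ ← 76° +39° = 115°
rotate_crank_by(+22°): θ ← 115° +22° = 137°
rotate_crank_by(-87°): θ ← 137° -87° = 50°
rotate_crank_by(+88°): θ ← 50° +88° = 138°
rotate_crank_by(-68°): θ ← 138° -68° = 70°
crank pin P = (r cos θ, r sin θ) = (18.469088, 50.743402)
h = r sin θ − e = 50.743402 − 10 = 40.743402
x = r cos θ + √(L² − h²) = 18.469088 + √(16129.0 − 1660.0248) = 18.469088 + 120.287053 = 138.756141

138.7561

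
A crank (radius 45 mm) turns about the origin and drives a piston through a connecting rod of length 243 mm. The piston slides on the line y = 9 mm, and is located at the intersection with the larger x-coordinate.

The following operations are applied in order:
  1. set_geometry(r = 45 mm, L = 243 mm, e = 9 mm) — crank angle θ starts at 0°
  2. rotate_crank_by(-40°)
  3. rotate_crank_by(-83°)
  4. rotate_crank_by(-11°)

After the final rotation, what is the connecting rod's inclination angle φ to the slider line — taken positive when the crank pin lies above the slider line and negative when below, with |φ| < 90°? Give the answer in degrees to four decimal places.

-9.8022

set_geometry: r = 45 mm, L = 243 mm, e = 9 mm; θ ← 0°
rotate_crank_by(-40°): θ ← 0° -40° = -40°
rotate_crank_by(-83°): θ ← -40° -83° = -123°
rotate_crank_by(-11°): θ ← -123° -11° = -134°
crank pin P = (r cos θ, r sin θ) = (-31.259627, -32.370291)
h = r sin θ − e = -32.370291 − 9 = -41.370291
sin φ = h / L = -41.370291 / 243 = -0.17024811
φ = arcsin(-0.17024811) = -9.802245°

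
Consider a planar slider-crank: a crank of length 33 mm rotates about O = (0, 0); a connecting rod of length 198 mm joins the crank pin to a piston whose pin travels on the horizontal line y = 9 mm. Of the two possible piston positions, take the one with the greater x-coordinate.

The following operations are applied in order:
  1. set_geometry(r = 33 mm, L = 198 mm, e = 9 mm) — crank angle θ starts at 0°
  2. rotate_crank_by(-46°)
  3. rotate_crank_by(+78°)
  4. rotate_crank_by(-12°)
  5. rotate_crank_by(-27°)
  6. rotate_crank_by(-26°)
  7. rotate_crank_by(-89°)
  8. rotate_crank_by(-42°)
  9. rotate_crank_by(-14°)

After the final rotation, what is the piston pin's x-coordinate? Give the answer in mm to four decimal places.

set_geometry: r = 33 mm, L = 198 mm, e = 9 mm; θ ← 0°
rotate_crank_by(-46°): θ ← 0° -46° = -46°
rotate_crank_by(+78°): θ ← -46° +78° = 32°
rotate_crank_by(-12°): θ ← 32° -12° = 20°
rotate_crank_by(-27°): θ ← 20° -27° = -7°
rotate_crank_by(-26°): θ ← -7° -26° = -33°
rotate_crank_by(-89°): θ ← -33° -89° = -122°
rotate_crank_by(-42°): θ ← -122° -42° = -164°
rotate_crank_by(-14°): θ ← -164° -14° = -178°
crank pin P = (r cos θ, r sin θ) = (-32.979897, -1.151683)
h = r sin θ − e = -1.151683 − 9 = -10.151683
x = r cos θ + √(L² − h²) = -32.979897 + √(39204.0 − 103.0567) = -32.979897 + 197.739585 = 164.759687

164.7597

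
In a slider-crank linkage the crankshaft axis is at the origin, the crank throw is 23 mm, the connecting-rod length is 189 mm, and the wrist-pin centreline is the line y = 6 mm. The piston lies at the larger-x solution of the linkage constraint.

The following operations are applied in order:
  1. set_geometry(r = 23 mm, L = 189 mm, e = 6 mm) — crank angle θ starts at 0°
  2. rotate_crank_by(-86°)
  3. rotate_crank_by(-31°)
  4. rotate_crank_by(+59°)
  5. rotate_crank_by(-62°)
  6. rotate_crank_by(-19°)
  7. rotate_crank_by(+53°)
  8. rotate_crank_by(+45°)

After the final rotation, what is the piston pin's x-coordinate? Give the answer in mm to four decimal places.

205.1780

set_geometry: r = 23 mm, L = 189 mm, e = 6 mm; θ ← 0°
rotate_crank_by(-86°): θ ← 0° -86° = -86°
rotate_crank_by(-31°): θ ← -86° -31° = -117°
rotate_crank_by(+59°): θ ← -117° +59° = -58°
rotate_crank_by(-62°): θ ← -58° -62° = -120°
rotate_crank_by(-19°): θ ← -120° -19° = -139°
rotate_crank_by(+53°): θ ← -139° +53° = -86°
rotate_crank_by(+45°): θ ← -86° +45° = -41°
crank pin P = (r cos θ, r sin θ) = (17.358320, -15.089358)
h = r sin θ − e = -15.089358 − 6 = -21.089358
x = r cos θ + √(L² − h²) = 17.358320 + √(35721.0 − 444.7610) = 17.358320 + 187.819698 = 205.178018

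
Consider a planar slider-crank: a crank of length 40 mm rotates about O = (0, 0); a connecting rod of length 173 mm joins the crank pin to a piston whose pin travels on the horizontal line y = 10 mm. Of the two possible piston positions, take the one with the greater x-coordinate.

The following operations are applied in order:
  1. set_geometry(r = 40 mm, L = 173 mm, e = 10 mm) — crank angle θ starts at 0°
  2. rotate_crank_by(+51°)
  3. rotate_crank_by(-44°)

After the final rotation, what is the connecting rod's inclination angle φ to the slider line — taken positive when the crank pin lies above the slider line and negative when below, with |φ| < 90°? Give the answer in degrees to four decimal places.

-1.6977

set_geometry: r = 40 mm, L = 173 mm, e = 10 mm; θ ← 0°
rotate_crank_by(+51°): θ ← 0° +51° = 51°
rotate_crank_by(-44°): θ ← 51° -44° = 7°
crank pin P = (r cos θ, r sin θ) = (39.701846, 4.874774)
h = r sin θ − e = 4.874774 − 10 = -5.125226
sin φ = h / L = -5.125226 / 173 = -0.02962559
φ = arcsin(-0.02962559) = -1.697669°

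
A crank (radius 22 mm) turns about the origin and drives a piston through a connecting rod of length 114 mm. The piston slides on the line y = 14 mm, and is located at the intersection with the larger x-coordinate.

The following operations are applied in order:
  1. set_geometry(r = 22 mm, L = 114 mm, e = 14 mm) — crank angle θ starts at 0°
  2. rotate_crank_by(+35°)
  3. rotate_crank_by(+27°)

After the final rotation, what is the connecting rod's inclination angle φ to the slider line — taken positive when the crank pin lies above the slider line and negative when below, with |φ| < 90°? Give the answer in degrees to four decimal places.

2.7275

set_geometry: r = 22 mm, L = 114 mm, e = 14 mm; θ ← 0°
rotate_crank_by(+35°): θ ← 0° +35° = 35°
rotate_crank_by(+27°): θ ← 35° +27° = 62°
crank pin P = (r cos θ, r sin θ) = (10.328374, 19.424847)
h = r sin θ − e = 19.424847 − 14 = 5.424847
sin φ = h / L = 5.424847 / 114 = 0.04758638
φ = arcsin(0.04758638) = 2.727529°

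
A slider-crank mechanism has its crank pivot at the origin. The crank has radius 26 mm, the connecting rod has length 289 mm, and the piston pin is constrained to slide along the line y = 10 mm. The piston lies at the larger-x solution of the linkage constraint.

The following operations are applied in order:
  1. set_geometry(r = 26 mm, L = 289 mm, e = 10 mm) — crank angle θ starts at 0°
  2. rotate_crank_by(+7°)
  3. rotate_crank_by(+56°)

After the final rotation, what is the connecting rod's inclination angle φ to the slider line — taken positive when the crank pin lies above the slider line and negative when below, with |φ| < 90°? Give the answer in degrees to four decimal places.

2.6112

set_geometry: r = 26 mm, L = 289 mm, e = 10 mm; θ ← 0°
rotate_crank_by(+7°): θ ← 0° +7° = 7°
rotate_crank_by(+56°): θ ← 7° +56° = 63°
crank pin P = (r cos θ, r sin θ) = (11.803753, 23.166170)
h = r sin θ − e = 23.166170 − 10 = 13.166170
sin φ = h / L = 13.166170 / 289 = 0.04555768
φ = arcsin(0.04555768) = 2.611167°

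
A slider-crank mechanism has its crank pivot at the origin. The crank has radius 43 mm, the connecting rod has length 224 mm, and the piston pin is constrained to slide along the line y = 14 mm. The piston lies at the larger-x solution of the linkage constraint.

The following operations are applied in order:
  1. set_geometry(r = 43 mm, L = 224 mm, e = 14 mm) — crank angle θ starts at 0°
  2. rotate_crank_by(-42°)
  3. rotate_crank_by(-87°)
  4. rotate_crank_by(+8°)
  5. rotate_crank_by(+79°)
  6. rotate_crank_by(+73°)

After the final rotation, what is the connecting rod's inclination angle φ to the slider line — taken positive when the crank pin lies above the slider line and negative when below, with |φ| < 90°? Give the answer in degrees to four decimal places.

2.0842

set_geometry: r = 43 mm, L = 224 mm, e = 14 mm; θ ← 0°
rotate_crank_by(-42°): θ ← 0° -42° = -42°
rotate_crank_by(-87°): θ ← -42° -87° = -129°
rotate_crank_by(+8°): θ ← -129° +8° = -121°
rotate_crank_by(+79°): θ ← -121° +79° = -42°
rotate_crank_by(+73°): θ ← -42° +73° = 31°
crank pin P = (r cos θ, r sin θ) = (36.858194, 22.146637)
h = r sin θ − e = 22.146637 − 14 = 8.146637
sin φ = h / L = 8.146637 / 224 = 0.03636892
φ = arcsin(0.03636892) = 2.084245°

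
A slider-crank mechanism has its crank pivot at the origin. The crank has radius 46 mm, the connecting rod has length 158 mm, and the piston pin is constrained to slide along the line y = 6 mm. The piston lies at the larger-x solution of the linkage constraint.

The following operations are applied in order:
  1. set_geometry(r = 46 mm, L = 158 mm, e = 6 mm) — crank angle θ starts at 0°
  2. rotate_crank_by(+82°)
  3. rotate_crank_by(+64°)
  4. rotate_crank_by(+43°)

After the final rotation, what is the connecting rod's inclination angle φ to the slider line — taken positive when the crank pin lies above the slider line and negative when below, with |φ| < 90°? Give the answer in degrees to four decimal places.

-4.7909

set_geometry: r = 46 mm, L = 158 mm, e = 6 mm; θ ← 0°
rotate_crank_by(+82°): θ ← 0° +82° = 82°
rotate_crank_by(+64°): θ ← 82° +64° = 146°
rotate_crank_by(+43°): θ ← 146° +43° = 189°
crank pin P = (r cos θ, r sin θ) = (-45.433664, -7.195985)
h = r sin θ − e = -7.195985 − 6 = -13.195985
sin φ = h / L = -13.195985 / 158 = -0.08351889
φ = arcsin(-0.08351889) = -4.790861°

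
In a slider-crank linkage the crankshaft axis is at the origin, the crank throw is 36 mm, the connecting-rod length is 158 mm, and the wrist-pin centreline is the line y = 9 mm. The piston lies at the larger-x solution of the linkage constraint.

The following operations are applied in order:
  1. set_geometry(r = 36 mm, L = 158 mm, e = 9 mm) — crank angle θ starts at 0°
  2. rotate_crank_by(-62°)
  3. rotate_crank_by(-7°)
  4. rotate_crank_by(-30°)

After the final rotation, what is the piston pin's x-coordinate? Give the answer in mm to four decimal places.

set_geometry: r = 36 mm, L = 158 mm, e = 9 mm; θ ← 0°
rotate_crank_by(-62°): θ ← 0° -62° = -62°
rotate_crank_by(-7°): θ ← -62° -7° = -69°
rotate_crank_by(-30°): θ ← -69° -30° = -99°
crank pin P = (r cos θ, r sin θ) = (-5.631641, -35.556780)
h = r sin θ − e = -35.556780 − 9 = -44.556780
x = r cos θ + √(L² − h²) = -5.631641 + √(24964.0 − 1985.3067) = -5.631641 + 151.587247 = 145.955606

145.9556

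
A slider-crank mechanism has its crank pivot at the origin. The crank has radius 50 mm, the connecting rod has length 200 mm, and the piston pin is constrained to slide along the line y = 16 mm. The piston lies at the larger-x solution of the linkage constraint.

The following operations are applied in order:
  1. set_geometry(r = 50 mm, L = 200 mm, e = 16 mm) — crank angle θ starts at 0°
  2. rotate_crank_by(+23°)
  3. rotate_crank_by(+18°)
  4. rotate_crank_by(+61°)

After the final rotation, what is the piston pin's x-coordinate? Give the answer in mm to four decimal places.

186.8786

set_geometry: r = 50 mm, L = 200 mm, e = 16 mm; θ ← 0°
rotate_crank_by(+23°): θ ← 0° +23° = 23°
rotate_crank_by(+18°): θ ← 23° +18° = 41°
rotate_crank_by(+61°): θ ← 41° +61° = 102°
crank pin P = (r cos θ, r sin θ) = (-10.395585, 48.907380)
h = r sin θ − e = 48.907380 − 16 = 32.907380
x = r cos θ + √(L² − h²) = -10.395585 + √(40000.0 − 1082.8957) = -10.395585 + 197.274186 = 186.878601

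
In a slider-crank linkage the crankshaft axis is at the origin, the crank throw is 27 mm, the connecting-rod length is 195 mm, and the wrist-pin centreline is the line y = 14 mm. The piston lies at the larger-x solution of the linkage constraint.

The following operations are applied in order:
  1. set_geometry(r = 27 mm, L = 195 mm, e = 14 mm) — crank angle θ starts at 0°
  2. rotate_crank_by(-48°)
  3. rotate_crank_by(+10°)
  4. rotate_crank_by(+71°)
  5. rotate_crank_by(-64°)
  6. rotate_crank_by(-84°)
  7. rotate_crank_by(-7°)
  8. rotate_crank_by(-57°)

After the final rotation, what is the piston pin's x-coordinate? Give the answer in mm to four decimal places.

set_geometry: r = 27 mm, L = 195 mm, e = 14 mm; θ ← 0°
rotate_crank_by(-48°): θ ← 0° -48° = -48°
rotate_crank_by(+10°): θ ← -48° +10° = -38°
rotate_crank_by(+71°): θ ← -38° +71° = 33°
rotate_crank_by(-64°): θ ← 33° -64° = -31°
rotate_crank_by(-84°): θ ← -31° -84° = -115°
rotate_crank_by(-7°): θ ← -115° -7° = -122°
rotate_crank_by(-57°): θ ← -122° -57° = -179°
crank pin P = (r cos θ, r sin θ) = (-26.995888, -0.471215)
h = r sin θ − e = -0.471215 − 14 = -14.471215
x = r cos θ + √(L² − h²) = -26.995888 + √(38025.0 − 209.4161) = -26.995888 + 194.462294 = 167.466407

167.4664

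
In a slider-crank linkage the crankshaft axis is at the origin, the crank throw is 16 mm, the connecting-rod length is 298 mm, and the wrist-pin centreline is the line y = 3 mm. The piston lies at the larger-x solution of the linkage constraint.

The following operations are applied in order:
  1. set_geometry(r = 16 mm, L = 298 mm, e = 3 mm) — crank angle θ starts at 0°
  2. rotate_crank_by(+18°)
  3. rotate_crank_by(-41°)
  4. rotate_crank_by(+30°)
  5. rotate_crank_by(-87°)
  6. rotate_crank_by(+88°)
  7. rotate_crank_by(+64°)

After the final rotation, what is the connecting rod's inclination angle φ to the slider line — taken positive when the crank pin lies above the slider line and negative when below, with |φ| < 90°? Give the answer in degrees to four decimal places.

2.3496

set_geometry: r = 16 mm, L = 298 mm, e = 3 mm; θ ← 0°
rotate_crank_by(+18°): θ ← 0° +18° = 18°
rotate_crank_by(-41°): θ ← 18° -41° = -23°
rotate_crank_by(+30°): θ ← -23° +30° = 7°
rotate_crank_by(-87°): θ ← 7° -87° = -80°
rotate_crank_by(+88°): θ ← -80° +88° = 8°
rotate_crank_by(+64°): θ ← 8° +64° = 72°
crank pin P = (r cos θ, r sin θ) = (4.944272, 15.216904)
h = r sin θ − e = 15.216904 − 3 = 12.216904
sin φ = h / L = 12.216904 / 298 = 0.04099632
φ = arcsin(0.04099632) = 2.349575°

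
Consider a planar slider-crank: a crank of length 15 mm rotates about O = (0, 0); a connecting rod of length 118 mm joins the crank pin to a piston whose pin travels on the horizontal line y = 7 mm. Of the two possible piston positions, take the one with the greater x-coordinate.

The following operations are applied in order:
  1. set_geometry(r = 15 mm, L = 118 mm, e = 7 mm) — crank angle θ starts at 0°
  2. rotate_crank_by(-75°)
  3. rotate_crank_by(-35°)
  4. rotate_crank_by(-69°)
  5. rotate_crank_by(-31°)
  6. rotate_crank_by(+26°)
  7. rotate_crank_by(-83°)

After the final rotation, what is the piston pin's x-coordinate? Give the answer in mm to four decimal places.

116.9449

set_geometry: r = 15 mm, L = 118 mm, e = 7 mm; θ ← 0°
rotate_crank_by(-75°): θ ← 0° -75° = -75°
rotate_crank_by(-35°): θ ← -75° -35° = -110°
rotate_crank_by(-69°): θ ← -110° -69° = -179°
rotate_crank_by(-31°): θ ← -179° -31° = -210°
rotate_crank_by(+26°): θ ← -210° +26° = -184°
rotate_crank_by(-83°): θ ← -184° -83° = -267°
crank pin P = (r cos θ, r sin θ) = (-0.785039, 14.979443)
h = r sin θ − e = 14.979443 − 7 = 7.979443
x = r cos θ + √(L² − h²) = -0.785039 + √(13924.0 − 63.6715) = -0.785039 + 117.729896 = 116.944857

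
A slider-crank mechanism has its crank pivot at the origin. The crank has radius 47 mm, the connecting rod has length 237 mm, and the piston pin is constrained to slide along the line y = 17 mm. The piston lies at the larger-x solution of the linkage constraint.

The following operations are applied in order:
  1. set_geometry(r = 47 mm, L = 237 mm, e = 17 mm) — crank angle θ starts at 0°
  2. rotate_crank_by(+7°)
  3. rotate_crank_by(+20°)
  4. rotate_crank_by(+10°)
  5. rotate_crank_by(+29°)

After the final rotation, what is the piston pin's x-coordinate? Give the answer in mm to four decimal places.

254.6931

set_geometry: r = 47 mm, L = 237 mm, e = 17 mm; θ ← 0°
rotate_crank_by(+7°): θ ← 0° +7° = 7°
rotate_crank_by(+20°): θ ← 7° +20° = 27°
rotate_crank_by(+10°): θ ← 27° +10° = 37°
rotate_crank_by(+29°): θ ← 37° +29° = 66°
crank pin P = (r cos θ, r sin θ) = (19.116622, 42.936637)
h = r sin θ − e = 42.936637 − 17 = 25.936637
x = r cos θ + √(L² − h²) = 19.116622 + √(56169.0 − 672.7091) = 19.116622 + 235.576508 = 254.693130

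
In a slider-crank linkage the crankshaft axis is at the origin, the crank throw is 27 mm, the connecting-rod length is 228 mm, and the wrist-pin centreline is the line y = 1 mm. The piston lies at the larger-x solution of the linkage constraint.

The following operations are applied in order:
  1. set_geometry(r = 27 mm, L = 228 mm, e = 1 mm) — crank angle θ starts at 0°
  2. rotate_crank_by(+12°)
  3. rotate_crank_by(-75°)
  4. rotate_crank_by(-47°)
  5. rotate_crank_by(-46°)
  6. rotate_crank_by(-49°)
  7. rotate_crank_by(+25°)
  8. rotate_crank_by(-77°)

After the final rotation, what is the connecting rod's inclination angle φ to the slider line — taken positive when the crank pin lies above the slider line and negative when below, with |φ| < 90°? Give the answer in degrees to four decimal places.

set_geometry: r = 27 mm, L = 228 mm, e = 1 mm; θ ← 0°
rotate_crank_by(+12°): θ ← 0° +12° = 12°
rotate_crank_by(-75°): θ ← 12° -75° = -63°
rotate_crank_by(-47°): θ ← -63° -47° = -110°
rotate_crank_by(-46°): θ ← -110° -46° = -156°
rotate_crank_by(-49°): θ ← -156° -49° = -205°
rotate_crank_by(+25°): θ ← -205° +25° = -180°
rotate_crank_by(-77°): θ ← -180° -77° = -257°
crank pin P = (r cos θ, r sin θ) = (-6.073678, 26.307992)
h = r sin θ − e = 26.307992 − 1 = 25.307992
sin φ = h / L = 25.307992 / 228 = 0.11099996
φ = arcsin(0.11099996) = 6.372962°

6.3730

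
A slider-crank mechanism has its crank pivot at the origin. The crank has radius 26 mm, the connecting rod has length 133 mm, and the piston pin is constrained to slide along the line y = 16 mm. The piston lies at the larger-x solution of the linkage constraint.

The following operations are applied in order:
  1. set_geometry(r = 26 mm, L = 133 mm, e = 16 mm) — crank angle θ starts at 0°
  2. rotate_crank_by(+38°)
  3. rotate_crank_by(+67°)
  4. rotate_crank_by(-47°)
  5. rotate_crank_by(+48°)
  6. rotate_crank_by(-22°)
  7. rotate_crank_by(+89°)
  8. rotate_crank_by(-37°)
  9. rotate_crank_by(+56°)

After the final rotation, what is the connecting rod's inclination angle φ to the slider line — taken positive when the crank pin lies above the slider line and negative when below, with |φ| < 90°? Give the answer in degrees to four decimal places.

set_geometry: r = 26 mm, L = 133 mm, e = 16 mm; θ ← 0°
rotate_crank_by(+38°): θ ← 0° +38° = 38°
rotate_crank_by(+67°): θ ← 38° +67° = 105°
rotate_crank_by(-47°): θ ← 105° -47° = 58°
rotate_crank_by(+48°): θ ← 58° +48° = 106°
rotate_crank_by(-22°): θ ← 106° -22° = 84°
rotate_crank_by(+89°): θ ← 84° +89° = 173°
rotate_crank_by(-37°): θ ← 173° -37° = 136°
rotate_crank_by(+56°): θ ← 136° +56° = 192°
crank pin P = (r cos θ, r sin θ) = (-25.431838, -5.405704)
h = r sin θ − e = -5.405704 − 16 = -21.405704
sin φ = h / L = -21.405704 / 133 = -0.16094514
φ = arcsin(-0.16094514) = -9.261760°

-9.2618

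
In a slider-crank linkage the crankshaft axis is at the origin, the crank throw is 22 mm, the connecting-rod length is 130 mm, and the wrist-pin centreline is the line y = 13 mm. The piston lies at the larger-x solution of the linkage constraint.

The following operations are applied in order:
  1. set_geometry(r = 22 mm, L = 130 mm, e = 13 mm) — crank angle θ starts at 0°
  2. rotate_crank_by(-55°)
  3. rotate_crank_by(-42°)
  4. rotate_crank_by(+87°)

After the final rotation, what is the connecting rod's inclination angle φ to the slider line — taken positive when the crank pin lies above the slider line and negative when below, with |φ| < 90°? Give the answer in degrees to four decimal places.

-7.4341

set_geometry: r = 22 mm, L = 130 mm, e = 13 mm; θ ← 0°
rotate_crank_by(-55°): θ ← 0° -55° = -55°
rotate_crank_by(-42°): θ ← -55° -42° = -97°
rotate_crank_by(+87°): θ ← -97° +87° = -10°
crank pin P = (r cos θ, r sin θ) = (21.665771, -3.820260)
h = r sin θ − e = -3.820260 − 13 = -16.820260
sin φ = h / L = -16.820260 / 130 = -0.12938661
φ = arcsin(-0.12938661) = -7.434149°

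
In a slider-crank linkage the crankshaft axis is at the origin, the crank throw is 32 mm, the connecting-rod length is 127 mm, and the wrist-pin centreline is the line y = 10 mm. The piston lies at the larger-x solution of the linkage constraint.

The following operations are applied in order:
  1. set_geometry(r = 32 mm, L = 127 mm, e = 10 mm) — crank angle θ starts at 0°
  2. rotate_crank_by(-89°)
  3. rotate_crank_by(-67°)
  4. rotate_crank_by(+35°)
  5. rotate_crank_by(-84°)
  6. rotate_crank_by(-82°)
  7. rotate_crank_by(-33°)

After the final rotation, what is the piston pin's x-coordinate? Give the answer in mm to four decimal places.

151.0729

set_geometry: r = 32 mm, L = 127 mm, e = 10 mm; θ ← 0°
rotate_crank_by(-89°): θ ← 0° -89° = -89°
rotate_crank_by(-67°): θ ← -89° -67° = -156°
rotate_crank_by(+35°): θ ← -156° +35° = -121°
rotate_crank_by(-84°): θ ← -121° -84° = -205°
rotate_crank_by(-82°): θ ← -205° -82° = -287°
rotate_crank_by(-33°): θ ← -287° -33° = -320°
crank pin P = (r cos θ, r sin θ) = (24.513422, 20.569204)
h = r sin θ − e = 20.569204 − 10 = 10.569204
x = r cos θ + √(L² − h²) = 24.513422 + √(16129.0 − 111.7081) = 24.513422 + 126.559440 = 151.072863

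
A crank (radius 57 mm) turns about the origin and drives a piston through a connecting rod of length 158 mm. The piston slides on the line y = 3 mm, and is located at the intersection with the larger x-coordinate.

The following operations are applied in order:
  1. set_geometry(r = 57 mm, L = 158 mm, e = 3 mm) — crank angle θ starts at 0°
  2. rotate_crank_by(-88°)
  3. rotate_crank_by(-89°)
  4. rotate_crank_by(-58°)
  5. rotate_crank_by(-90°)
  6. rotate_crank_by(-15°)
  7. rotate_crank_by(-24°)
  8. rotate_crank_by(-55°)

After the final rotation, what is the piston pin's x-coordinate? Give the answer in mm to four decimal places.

set_geometry: r = 57 mm, L = 158 mm, e = 3 mm; θ ← 0°
rotate_crank_by(-88°): θ ← 0° -88° = -88°
rotate_crank_by(-89°): θ ← -88° -89° = -177°
rotate_crank_by(-58°): θ ← -177° -58° = -235°
rotate_crank_by(-90°): θ ← -235° -90° = -325°
rotate_crank_by(-15°): θ ← -325° -15° = -340°
rotate_crank_by(-24°): θ ← -340° -24° = -364°
rotate_crank_by(-55°): θ ← -364° -55° = -419°
crank pin P = (r cos θ, r sin θ) = (29.357170, -48.858536)
h = r sin θ − e = -48.858536 − 3 = -51.858536
x = r cos θ + √(L² − h²) = 29.357170 + √(24964.0 − 2689.3078) = 29.357170 + 149.247084 = 178.604255

178.6043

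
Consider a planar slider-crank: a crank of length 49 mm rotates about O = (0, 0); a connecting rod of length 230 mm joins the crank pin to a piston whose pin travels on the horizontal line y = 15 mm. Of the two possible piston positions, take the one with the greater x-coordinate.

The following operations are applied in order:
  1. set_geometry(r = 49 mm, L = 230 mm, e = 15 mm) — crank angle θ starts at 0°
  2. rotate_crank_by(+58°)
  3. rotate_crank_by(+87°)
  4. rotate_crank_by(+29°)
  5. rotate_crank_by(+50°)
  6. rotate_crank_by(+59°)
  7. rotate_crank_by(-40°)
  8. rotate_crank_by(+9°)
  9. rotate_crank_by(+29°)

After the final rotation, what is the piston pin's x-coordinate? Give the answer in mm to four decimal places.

set_geometry: r = 49 mm, L = 230 mm, e = 15 mm; θ ← 0°
rotate_crank_by(+58°): θ ← 0° +58° = 58°
rotate_crank_by(+87°): θ ← 58° +87° = 145°
rotate_crank_by(+29°): θ ← 145° +29° = 174°
rotate_crank_by(+50°): θ ← 174° +50° = 224°
rotate_crank_by(+59°): θ ← 224° +59° = 283°
rotate_crank_by(-40°): θ ← 283° -40° = 243°
rotate_crank_by(+9°): θ ← 243° +9° = 252°
rotate_crank_by(+29°): θ ← 252° +29° = 281°
crank pin P = (r cos θ, r sin θ) = (9.349641, -48.099732)
h = r sin θ − e = -48.099732 − 15 = -63.099732
x = r cos θ + √(L² − h²) = 9.349641 + √(52900.0 − 3981.5762) = 9.349641 + 221.175098 = 230.524738

230.5247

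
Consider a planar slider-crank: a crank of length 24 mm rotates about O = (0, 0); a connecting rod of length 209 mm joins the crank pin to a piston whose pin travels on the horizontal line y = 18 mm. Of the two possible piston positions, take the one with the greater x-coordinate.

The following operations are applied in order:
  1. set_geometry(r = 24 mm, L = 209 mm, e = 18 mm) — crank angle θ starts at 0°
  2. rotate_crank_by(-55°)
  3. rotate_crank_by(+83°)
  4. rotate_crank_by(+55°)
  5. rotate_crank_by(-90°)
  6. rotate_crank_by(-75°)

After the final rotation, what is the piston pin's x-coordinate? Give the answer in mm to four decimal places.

set_geometry: r = 24 mm, L = 209 mm, e = 18 mm; θ ← 0°
rotate_crank_by(-55°): θ ← 0° -55° = -55°
rotate_crank_by(+83°): θ ← -55° +83° = 28°
rotate_crank_by(+55°): θ ← 28° +55° = 83°
rotate_crank_by(-90°): θ ← 83° -90° = -7°
rotate_crank_by(-75°): θ ← -7° -75° = -82°
crank pin P = (r cos θ, r sin θ) = (3.340154, -23.766434)
h = r sin θ − e = -23.766434 − 18 = -41.766434
x = r cos θ + √(L² − h²) = 3.340154 + √(43681.0 − 1744.4350) = 3.340154 + 204.784191 = 208.124346

208.1243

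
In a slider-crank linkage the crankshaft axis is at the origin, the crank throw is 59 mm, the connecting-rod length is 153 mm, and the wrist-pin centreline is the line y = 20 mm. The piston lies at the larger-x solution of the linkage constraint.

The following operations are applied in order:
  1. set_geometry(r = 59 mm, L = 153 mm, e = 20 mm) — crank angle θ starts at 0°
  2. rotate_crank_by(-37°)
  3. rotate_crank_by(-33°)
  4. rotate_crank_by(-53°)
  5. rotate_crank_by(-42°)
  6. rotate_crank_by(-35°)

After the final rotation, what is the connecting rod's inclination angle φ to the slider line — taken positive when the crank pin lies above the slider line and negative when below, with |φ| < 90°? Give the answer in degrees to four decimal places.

0.0671

set_geometry: r = 59 mm, L = 153 mm, e = 20 mm; θ ← 0°
rotate_crank_by(-37°): θ ← 0° -37° = -37°
rotate_crank_by(-33°): θ ← -37° -33° = -70°
rotate_crank_by(-53°): θ ← -70° -53° = -123°
rotate_crank_by(-42°): θ ← -123° -42° = -165°
rotate_crank_by(-35°): θ ← -165° -35° = -200°
crank pin P = (r cos θ, r sin θ) = (-55.441865, 20.179188)
h = r sin θ − e = 20.179188 − 20 = 0.179188
sin φ = h / L = 0.179188 / 153 = 0.00117117
φ = arcsin(0.00117117) = 0.067103°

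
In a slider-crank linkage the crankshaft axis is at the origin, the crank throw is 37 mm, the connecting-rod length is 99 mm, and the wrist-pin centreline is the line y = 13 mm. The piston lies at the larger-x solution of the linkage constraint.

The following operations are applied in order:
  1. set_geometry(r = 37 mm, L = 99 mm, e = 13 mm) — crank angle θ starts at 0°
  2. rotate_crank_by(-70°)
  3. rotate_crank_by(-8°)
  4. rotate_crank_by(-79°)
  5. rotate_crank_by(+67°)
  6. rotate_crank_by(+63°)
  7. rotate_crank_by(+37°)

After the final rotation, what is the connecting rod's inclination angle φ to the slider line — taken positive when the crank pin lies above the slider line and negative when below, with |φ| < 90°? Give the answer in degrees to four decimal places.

set_geometry: r = 37 mm, L = 99 mm, e = 13 mm; θ ← 0°
rotate_crank_by(-70°): θ ← 0° -70° = -70°
rotate_crank_by(-8°): θ ← -70° -8° = -78°
rotate_crank_by(-79°): θ ← -78° -79° = -157°
rotate_crank_by(+67°): θ ← -157° +67° = -90°
rotate_crank_by(+63°): θ ← -90° +63° = -27°
rotate_crank_by(+37°): θ ← -27° +37° = 10°
crank pin P = (r cos θ, r sin θ) = (36.437887, 6.424983)
h = r sin θ − e = 6.424983 − 13 = -6.575017
sin φ = h / L = -6.575017 / 99 = -0.06641432
φ = arcsin(-0.06641432) = -3.808063°

-3.8081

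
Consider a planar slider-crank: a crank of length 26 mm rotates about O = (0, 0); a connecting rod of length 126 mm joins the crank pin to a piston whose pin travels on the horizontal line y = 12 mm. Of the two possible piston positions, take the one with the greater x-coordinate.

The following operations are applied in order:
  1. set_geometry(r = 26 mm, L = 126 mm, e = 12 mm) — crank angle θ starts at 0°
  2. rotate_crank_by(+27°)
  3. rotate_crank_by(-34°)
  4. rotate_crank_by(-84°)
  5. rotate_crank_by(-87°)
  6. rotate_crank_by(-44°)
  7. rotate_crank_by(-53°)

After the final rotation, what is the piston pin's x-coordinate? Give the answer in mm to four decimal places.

127.4969

set_geometry: r = 26 mm, L = 126 mm, e = 12 mm; θ ← 0°
rotate_crank_by(+27°): θ ← 0° +27° = 27°
rotate_crank_by(-34°): θ ← 27° -34° = -7°
rotate_crank_by(-84°): θ ← -7° -84° = -91°
rotate_crank_by(-87°): θ ← -91° -87° = -178°
rotate_crank_by(-44°): θ ← -178° -44° = -222°
rotate_crank_by(-53°): θ ← -222° -53° = -275°
crank pin P = (r cos θ, r sin θ) = (2.266049, 25.901062)
h = r sin θ − e = 25.901062 − 12 = 13.901062
x = r cos θ + √(L² − h²) = 2.266049 + √(15876.0 − 193.2395) = 2.266049 + 125.230829 = 127.496878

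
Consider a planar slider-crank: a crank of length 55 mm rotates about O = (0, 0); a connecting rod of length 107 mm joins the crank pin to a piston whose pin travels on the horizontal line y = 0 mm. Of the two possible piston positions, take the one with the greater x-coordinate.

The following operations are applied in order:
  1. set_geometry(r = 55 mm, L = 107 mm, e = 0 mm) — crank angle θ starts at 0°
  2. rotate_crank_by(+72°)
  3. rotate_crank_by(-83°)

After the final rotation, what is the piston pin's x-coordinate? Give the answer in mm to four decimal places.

set_geometry: r = 55 mm, L = 107 mm, e = 0 mm; θ ← 0°
rotate_crank_by(+72°): θ ← 0° +72° = 72°
rotate_crank_by(-83°): θ ← 72° -83° = -11°
crank pin P = (r cos θ, r sin θ) = (53.989495, -10.494495)
h = r sin θ − e = -10.494495 − 0 = -10.494495
x = r cos θ + √(L² − h²) = 53.989495 + √(11449.0 − 110.1344) = 53.989495 + 106.484110 = 160.473605

160.4736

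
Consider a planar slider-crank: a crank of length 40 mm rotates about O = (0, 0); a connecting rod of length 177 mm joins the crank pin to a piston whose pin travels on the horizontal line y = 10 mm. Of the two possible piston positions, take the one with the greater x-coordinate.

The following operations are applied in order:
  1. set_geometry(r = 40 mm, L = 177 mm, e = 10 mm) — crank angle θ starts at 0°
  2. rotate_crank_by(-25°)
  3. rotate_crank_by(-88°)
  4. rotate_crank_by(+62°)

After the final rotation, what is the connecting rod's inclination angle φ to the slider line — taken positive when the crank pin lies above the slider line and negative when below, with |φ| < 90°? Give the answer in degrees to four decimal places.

-13.4221

set_geometry: r = 40 mm, L = 177 mm, e = 10 mm; θ ← 0°
rotate_crank_by(-25°): θ ← 0° -25° = -25°
rotate_crank_by(-88°): θ ← -25° -88° = -113°
rotate_crank_by(+62°): θ ← -113° +62° = -51°
crank pin P = (r cos θ, r sin θ) = (25.172816, -31.085838)
h = r sin θ − e = -31.085838 − 10 = -41.085838
sin φ = h / L = -41.085838 / 177 = -0.23212338
φ = arcsin(-0.23212338) = -13.422116°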